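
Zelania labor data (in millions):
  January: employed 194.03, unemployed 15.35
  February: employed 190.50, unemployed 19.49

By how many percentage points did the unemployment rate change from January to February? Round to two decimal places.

The unemployment rate changed by +1.95 percentage points.

January: labor force = 194.03 + 15.35 = 209.38; u = 15.35/209.38 = 7.33%.
February: labor force = 190.50 + 19.49 = 209.99; u = 19.49/209.99 = 9.28%.
Change = 9.28% − 7.33% = +1.95 pp.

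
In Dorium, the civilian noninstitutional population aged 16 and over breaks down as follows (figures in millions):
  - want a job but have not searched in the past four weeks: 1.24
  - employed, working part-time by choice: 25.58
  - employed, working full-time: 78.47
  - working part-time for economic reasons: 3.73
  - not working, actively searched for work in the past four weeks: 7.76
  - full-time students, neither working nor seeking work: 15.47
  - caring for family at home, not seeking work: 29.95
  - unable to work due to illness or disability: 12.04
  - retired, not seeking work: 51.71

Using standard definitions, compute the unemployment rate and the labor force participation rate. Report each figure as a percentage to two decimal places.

Unemployment rate ≈ 6.72%; labor force participation rate ≈ 51.14%.

Employed = 25.58 + 78.47 + 3.73 = 107.78 million (anyone who worked, including part-time for economic reasons, counts as employed).
Unemployed = 7.76 million.
Labor force = 107.78 + 7.76 = 115.54 million.
Not in labor force = 1.24 + 15.47 + 29.95 + 12.04 + 51.71 = 110.41 million (those not working and not actively searching are outside the labor force — including those who want a job but have given up searching).
Civilian working-age population = 115.54 + 110.41 = 225.95 million.
Unemployment rate = 7.76 / 115.54 = 6.72%.
Labor force participation rate = 115.54 / 225.95 = 51.14%.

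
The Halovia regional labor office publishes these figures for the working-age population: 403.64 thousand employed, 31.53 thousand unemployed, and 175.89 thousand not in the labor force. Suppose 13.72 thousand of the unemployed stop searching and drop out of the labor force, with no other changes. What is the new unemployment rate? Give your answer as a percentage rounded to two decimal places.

New unemployment rate ≈ 4.23%.

Initially, labor force = 403.64 + 31.53 = 435.17 thousand, so u = 31.53/435.17 = 7.25%.
After the change, unemployed and labor force both fall by 13.72 → E = 403.64, U = 17.81, labor force = 421.45 thousand.
New unemployment rate = 17.81 / 421.45 = 4.23%.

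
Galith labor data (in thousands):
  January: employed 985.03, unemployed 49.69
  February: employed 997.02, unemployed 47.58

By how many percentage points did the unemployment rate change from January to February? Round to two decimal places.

January: labor force = 985.03 + 49.69 = 1,034.72; u = 49.69/1,034.72 = 4.80%.
February: labor force = 997.02 + 47.58 = 1,044.60; u = 47.58/1,044.60 = 4.55%.
Change = 4.55% − 4.80% = −0.25 pp.

The unemployment rate changed by −0.25 percentage points.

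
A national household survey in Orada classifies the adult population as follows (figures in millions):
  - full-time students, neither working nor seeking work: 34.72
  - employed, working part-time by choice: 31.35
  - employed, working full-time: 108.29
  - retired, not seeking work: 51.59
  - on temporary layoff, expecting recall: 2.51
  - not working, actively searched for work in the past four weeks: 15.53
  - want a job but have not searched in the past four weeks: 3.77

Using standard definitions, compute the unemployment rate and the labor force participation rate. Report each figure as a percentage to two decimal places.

Employed = 31.35 + 108.29 = 139.64 million.
Unemployed = 2.51 + 15.53 = 18.04 million (jobless and actively searching, or on temporary layoff).
Labor force = 139.64 + 18.04 = 157.68 million.
Not in labor force = 34.72 + 51.59 + 3.77 = 90.08 million (those not working and not actively searching are outside the labor force — including those who want a job but have given up searching).
Civilian working-age population = 157.68 + 90.08 = 247.76 million.
Unemployment rate = 18.04 / 157.68 = 11.44%.
Labor force participation rate = 157.68 / 247.76 = 63.64%.

Unemployment rate ≈ 11.44%; labor force participation rate ≈ 63.64%.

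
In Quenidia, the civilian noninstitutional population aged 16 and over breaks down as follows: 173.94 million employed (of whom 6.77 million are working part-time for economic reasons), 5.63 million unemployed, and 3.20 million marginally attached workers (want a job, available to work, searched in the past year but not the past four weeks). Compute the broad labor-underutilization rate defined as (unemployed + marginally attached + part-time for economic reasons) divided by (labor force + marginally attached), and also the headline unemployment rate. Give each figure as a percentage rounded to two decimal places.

Labor force = 173.94 + 5.63 = 179.57 million.
Numerator = 5.63 + 3.20 + 6.77 = 15.60 million.
Denominator = 179.57 + 3.20 = 182.77 million.
Broad rate = 15.60 / 182.77 = 8.54%.
Headline unemployment rate = 5.63 / 179.57 = 3.14%.

Broad underutilization rate ≈ 8.54%; headline unemployment rate ≈ 3.14%.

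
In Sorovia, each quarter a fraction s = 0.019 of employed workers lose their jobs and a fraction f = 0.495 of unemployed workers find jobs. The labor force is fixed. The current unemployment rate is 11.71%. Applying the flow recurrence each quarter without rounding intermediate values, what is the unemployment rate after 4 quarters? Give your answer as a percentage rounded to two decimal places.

With a fixed labor force, u_{t+1} = u_t + s·(1−u_t) − f·u_t = u_t·(1−s−f) + s.
Here 1−s−f = 0.486 and s = 0.019.
u_1 = 0.117100 × 0.486 + 0.019 = 0.075911.
u_2 = 0.075911 × 0.486 + 0.019 = 0.055893.
u_3 = 0.055893 × 0.486 + 0.019 = 0.046164.
u_4 = 0.046164 × 0.486 + 0.019 = 0.041436.

Unemployment rate after four quarters ≈ 4.14%.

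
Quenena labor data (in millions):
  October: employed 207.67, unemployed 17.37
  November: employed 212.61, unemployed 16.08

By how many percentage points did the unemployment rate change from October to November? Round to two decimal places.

October: labor force = 207.67 + 17.37 = 225.04; u = 17.37/225.04 = 7.72%.
November: labor force = 212.61 + 16.08 = 228.69; u = 16.08/228.69 = 7.03%.
Change = 7.03% − 7.72% = −0.69 pp.

The unemployment rate changed by −0.69 percentage points.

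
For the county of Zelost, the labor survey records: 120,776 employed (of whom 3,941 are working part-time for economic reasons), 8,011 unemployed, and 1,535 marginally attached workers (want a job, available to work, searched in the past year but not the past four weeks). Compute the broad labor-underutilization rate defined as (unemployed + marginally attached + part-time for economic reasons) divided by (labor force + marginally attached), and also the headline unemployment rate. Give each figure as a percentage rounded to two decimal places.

Labor force = 120,776 + 8,011 = 128,787.
Numerator = 8,011 + 1,535 + 3,941 = 13,487.
Denominator = 128,787 + 1,535 = 130,322.
Broad rate = 13,487 / 130,322 = 10.35%.
Headline unemployment rate = 8,011 / 128,787 = 6.22%.

Broad underutilization rate ≈ 10.35%; headline unemployment rate ≈ 6.22%.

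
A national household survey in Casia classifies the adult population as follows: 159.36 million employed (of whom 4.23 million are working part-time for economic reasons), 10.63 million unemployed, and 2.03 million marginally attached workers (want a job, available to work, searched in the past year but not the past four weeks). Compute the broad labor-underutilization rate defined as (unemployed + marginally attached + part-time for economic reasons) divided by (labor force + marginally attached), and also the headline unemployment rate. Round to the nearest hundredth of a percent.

Broad underutilization rate ≈ 9.82%; headline unemployment rate ≈ 6.25%.

Labor force = 159.36 + 10.63 = 169.99 million.
Numerator = 10.63 + 2.03 + 4.23 = 16.89 million.
Denominator = 169.99 + 2.03 = 172.02 million.
Broad rate = 16.89 / 172.02 = 9.82%.
Headline unemployment rate = 10.63 / 169.99 = 6.25%.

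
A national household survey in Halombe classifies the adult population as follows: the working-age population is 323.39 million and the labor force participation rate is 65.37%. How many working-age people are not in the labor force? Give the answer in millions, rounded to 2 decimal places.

Share not in the labor force = 1 − 0.6537 = 0.3463.
Not in labor force = 0.3463 × 323.39 ≈ 111.99 million.

About 111.99 million are not in the labor force.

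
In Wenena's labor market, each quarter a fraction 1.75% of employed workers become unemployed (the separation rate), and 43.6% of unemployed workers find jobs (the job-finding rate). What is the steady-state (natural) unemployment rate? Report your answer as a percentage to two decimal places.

At steady state the flows balance: s·E = f·U, so U/(E+U) = s/(s+f).
u* = 1.75 / (1.75 + 43.6) = 1.75 / 45.35 = 3.86%.

Steady-state unemployment rate ≈ 3.86%.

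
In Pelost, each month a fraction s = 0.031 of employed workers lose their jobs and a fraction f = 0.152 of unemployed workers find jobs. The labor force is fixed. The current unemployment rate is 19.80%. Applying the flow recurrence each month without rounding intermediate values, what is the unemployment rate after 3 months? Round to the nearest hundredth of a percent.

Unemployment rate after three months ≈ 18.50%.

With a fixed labor force, u_{t+1} = u_t + s·(1−u_t) − f·u_t = u_t·(1−s−f) + s.
Here 1−s−f = 0.817 and s = 0.031.
u_1 = 0.198000 × 0.817 + 0.031 = 0.192766.
u_2 = 0.192766 × 0.817 + 0.031 = 0.188490.
u_3 = 0.188490 × 0.817 + 0.031 = 0.184996.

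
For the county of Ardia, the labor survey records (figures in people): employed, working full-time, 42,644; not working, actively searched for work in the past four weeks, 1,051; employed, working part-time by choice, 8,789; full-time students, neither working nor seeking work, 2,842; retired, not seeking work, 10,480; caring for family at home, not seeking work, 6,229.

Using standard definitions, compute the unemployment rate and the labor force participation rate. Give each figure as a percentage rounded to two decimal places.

Unemployment rate ≈ 2.00%; labor force participation rate ≈ 72.86%.

Employed = 42,644 + 8,789 = 51,433.
Unemployed = 1,051.
Labor force = 51,433 + 1,051 = 52,484.
Not in labor force = 2,842 + 10,480 + 6,229 = 19,551 (those not working and not actively searching are outside the labor force).
Civilian working-age population = 52,484 + 19,551 = 72,035.
Unemployment rate = 1,051 / 52,484 = 2.00%.
Labor force participation rate = 52,484 / 72,035 = 72.86%.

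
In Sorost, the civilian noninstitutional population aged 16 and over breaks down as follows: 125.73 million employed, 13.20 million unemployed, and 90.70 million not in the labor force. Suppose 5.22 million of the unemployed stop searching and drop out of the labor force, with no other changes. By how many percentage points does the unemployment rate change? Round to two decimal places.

The unemployment rate changes by −3.53 percentage points.

Initially, labor force = 125.73 + 13.20 = 138.93 million, so u = 13.20/138.93 = 9.50%.
After the change, unemployed and labor force both fall by 5.22 → E = 125.73, U = 7.98, labor force = 133.71 million.
New unemployment rate = 7.98 / 133.71 = 5.97%.
Change = 5.97% − 9.50% = −3.53 percentage points.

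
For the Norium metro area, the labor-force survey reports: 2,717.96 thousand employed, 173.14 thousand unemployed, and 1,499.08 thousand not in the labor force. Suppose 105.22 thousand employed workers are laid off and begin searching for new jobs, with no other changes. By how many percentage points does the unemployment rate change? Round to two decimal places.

The unemployment rate changes by +3.64 percentage points.

Initially, labor force = 2,717.96 + 173.14 = 2,891.10 thousand, so u = 173.14/2,891.10 = 5.99%.
After the change, employed falls and unemployed rises by 105.22; labor force unchanged → E = 2,612.74, U = 278.36, labor force = 2,891.10 thousand.
New unemployment rate = 278.36 / 2,891.10 = 9.63%.
Change = 9.63% − 5.99% = +3.64 percentage points.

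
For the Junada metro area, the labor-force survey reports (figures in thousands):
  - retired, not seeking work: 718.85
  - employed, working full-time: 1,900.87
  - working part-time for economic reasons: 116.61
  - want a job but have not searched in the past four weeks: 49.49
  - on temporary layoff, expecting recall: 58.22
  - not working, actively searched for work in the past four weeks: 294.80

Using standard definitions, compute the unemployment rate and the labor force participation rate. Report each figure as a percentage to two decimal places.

Employed = 1,900.87 + 116.61 = 2,017.48 thousand (anyone who worked, including part-time for economic reasons, counts as employed).
Unemployed = 58.22 + 294.80 = 353.02 thousand (jobless and actively searching, or on temporary layoff).
Labor force = 2,017.48 + 353.02 = 2,370.50 thousand.
Not in labor force = 718.85 + 49.49 = 768.34 thousand (those not working and not actively searching are outside the labor force — including those who want a job but have given up searching).
Civilian working-age population = 2,370.50 + 768.34 = 3,138.84 thousand.
Unemployment rate = 353.02 / 2,370.50 = 14.89%.
Labor force participation rate = 2,370.50 / 3,138.84 = 75.52%.

Unemployment rate ≈ 14.89%; labor force participation rate ≈ 75.52%.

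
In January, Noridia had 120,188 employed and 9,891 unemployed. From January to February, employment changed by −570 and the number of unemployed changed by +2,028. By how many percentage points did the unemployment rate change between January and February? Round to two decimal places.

The unemployment rate changed by +1.46 percentage points.

January: labor force = 120,188 + 9,891 = 130,079; u = 9,891/130,079 = 7.60%.
February: labor force = 119,618 + 11,919 = 131,537; u = 11,919/131,537 = 9.06%.
Change = 9.06% − 7.60% = +1.46 pp.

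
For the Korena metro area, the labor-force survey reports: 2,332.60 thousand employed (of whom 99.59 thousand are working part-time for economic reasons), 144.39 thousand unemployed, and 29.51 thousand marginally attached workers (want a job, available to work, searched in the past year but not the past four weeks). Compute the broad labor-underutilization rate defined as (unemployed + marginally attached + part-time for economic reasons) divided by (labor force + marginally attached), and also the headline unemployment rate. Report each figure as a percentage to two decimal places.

Broad underutilization rate ≈ 10.91%; headline unemployment rate ≈ 5.83%.

Labor force = 2,332.60 + 144.39 = 2,476.99 thousand.
Numerator = 144.39 + 29.51 + 99.59 = 273.49 thousand.
Denominator = 2,476.99 + 29.51 = 2,506.50 thousand.
Broad rate = 273.49 / 2,506.50 = 10.91%.
Headline unemployment rate = 144.39 / 2,476.99 = 5.83%.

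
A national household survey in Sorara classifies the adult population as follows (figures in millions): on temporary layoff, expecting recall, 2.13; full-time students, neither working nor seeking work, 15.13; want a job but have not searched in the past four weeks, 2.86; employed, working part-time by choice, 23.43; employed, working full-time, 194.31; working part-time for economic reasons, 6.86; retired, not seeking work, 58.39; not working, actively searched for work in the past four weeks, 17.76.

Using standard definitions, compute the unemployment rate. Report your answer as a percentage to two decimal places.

Unemployment rate ≈ 8.14%.

Employed = 23.43 + 194.31 + 6.86 = 224.60 million (anyone who worked, including part-time for economic reasons, counts as employed).
Unemployed = 2.13 + 17.76 = 19.89 million (jobless and actively searching, or on temporary layoff).
Labor force = 224.60 + 19.89 = 244.49 million.
Unemployment rate = 19.89 / 244.49 = 8.14%.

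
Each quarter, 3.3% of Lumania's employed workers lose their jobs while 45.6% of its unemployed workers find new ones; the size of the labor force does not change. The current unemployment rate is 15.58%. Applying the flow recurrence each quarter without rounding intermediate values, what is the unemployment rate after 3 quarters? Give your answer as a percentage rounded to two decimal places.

With a fixed labor force, u_{t+1} = u_t + s·(1−u_t) − f·u_t = u_t·(1−s−f) + s.
Here 1−s−f = 0.511 and s = 0.033.
u_1 = 0.155800 × 0.511 + 0.033 = 0.112614.
u_2 = 0.112614 × 0.511 + 0.033 = 0.090546.
u_3 = 0.090546 × 0.511 + 0.033 = 0.079269.

Unemployment rate after three quarters ≈ 7.93%.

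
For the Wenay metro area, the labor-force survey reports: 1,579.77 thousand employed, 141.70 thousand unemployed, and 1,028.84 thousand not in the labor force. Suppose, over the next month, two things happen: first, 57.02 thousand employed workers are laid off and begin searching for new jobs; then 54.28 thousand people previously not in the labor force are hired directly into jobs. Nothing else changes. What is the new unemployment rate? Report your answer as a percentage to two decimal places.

New unemployment rate ≈ 11.19%.

Initially, labor force = 1,579.77 + 141.70 = 1,721.47 thousand, so u = 141.70/1,721.47 = 8.23%.
After the first change, employed falls and unemployed rises by 57.02; labor force unchanged → E = 1,522.75, U = 198.72, labor force = 1,721.47 thousand.
After the second change, employed and labor force both rise by 54.28; unemployed unchanged → E = 1,577.03, U = 198.72, labor force = 1,775.75 thousand.
New unemployment rate = 198.72 / 1,775.75 = 11.19%.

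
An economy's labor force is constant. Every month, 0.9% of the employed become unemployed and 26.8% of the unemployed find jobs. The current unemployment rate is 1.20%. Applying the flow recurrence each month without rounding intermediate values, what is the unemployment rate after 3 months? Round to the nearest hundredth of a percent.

With a fixed labor force, u_{t+1} = u_t + s·(1−u_t) − f·u_t = u_t·(1−s−f) + s.
Here 1−s−f = 0.723 and s = 0.009.
u_1 = 0.012000 × 0.723 + 0.009 = 0.017676.
u_2 = 0.017676 × 0.723 + 0.009 = 0.021780.
u_3 = 0.021780 × 0.723 + 0.009 = 0.024747.

Unemployment rate after three months ≈ 2.47%.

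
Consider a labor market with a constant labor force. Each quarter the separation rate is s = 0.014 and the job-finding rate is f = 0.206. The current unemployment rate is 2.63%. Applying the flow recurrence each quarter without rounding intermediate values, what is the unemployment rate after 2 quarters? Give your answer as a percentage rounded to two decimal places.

With a fixed labor force, u_{t+1} = u_t + s·(1−u_t) − f·u_t = u_t·(1−s−f) + s.
Here 1−s−f = 0.780 and s = 0.014.
u_1 = 0.026300 × 0.780 + 0.014 = 0.034514.
u_2 = 0.034514 × 0.780 + 0.014 = 0.040921.

Unemployment rate after two quarters ≈ 4.09%.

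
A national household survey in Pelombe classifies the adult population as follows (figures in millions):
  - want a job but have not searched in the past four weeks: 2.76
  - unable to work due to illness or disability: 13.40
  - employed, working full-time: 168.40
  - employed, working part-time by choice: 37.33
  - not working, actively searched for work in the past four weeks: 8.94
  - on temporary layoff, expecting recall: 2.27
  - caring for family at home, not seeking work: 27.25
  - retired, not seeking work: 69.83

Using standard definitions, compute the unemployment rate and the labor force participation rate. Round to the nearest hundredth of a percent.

Employed = 168.40 + 37.33 = 205.73 million.
Unemployed = 8.94 + 2.27 = 11.21 million (jobless and actively searching, or on temporary layoff).
Labor force = 205.73 + 11.21 = 216.94 million.
Not in labor force = 2.76 + 13.40 + 27.25 + 69.83 = 113.24 million (those not working and not actively searching are outside the labor force — including those who want a job but have given up searching).
Civilian working-age population = 216.94 + 113.24 = 330.18 million.
Unemployment rate = 11.21 / 216.94 = 5.17%.
Labor force participation rate = 216.94 / 330.18 = 65.70%.

Unemployment rate ≈ 5.17%; labor force participation rate ≈ 65.70%.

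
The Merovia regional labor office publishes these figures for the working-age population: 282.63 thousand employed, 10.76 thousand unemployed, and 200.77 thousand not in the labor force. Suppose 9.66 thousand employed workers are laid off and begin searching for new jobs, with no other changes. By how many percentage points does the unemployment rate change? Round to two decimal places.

The unemployment rate changes by +3.29 percentage points.

Initially, labor force = 282.63 + 10.76 = 293.39 thousand, so u = 10.76/293.39 = 3.67%.
After the change, employed falls and unemployed rises by 9.66; labor force unchanged → E = 272.97, U = 20.42, labor force = 293.39 thousand.
New unemployment rate = 20.42 / 293.39 = 6.96%.
Change = 6.96% − 3.67% = +3.29 percentage points.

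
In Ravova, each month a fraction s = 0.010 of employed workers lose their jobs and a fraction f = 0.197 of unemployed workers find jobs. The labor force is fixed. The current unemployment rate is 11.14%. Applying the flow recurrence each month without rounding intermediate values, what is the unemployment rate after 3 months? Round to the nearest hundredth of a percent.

With a fixed labor force, u_{t+1} = u_t + s·(1−u_t) − f·u_t = u_t·(1−s−f) + s.
Here 1−s−f = 0.793 and s = 0.010.
u_1 = 0.111400 × 0.793 + 0.010 = 0.098340.
u_2 = 0.098340 × 0.793 + 0.010 = 0.087984.
u_3 = 0.087984 × 0.793 + 0.010 = 0.079771.

Unemployment rate after three months ≈ 7.98%.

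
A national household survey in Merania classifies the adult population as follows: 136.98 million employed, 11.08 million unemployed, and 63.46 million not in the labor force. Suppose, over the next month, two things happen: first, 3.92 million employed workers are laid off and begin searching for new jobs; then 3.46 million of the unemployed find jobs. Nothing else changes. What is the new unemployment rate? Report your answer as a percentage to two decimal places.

New unemployment rate ≈ 7.79%.

Initially, labor force = 136.98 + 11.08 = 148.06 million, so u = 11.08/148.06 = 7.48%.
After the first change, employed falls and unemployed rises by 3.92; labor force unchanged → E = 133.06, U = 15.00, labor force = 148.06 million.
After the second change, unemployed falls and employed rises by 3.46; labor force unchanged → E = 136.52, U = 11.54, labor force = 148.06 million.
New unemployment rate = 11.54 / 148.06 = 7.79%.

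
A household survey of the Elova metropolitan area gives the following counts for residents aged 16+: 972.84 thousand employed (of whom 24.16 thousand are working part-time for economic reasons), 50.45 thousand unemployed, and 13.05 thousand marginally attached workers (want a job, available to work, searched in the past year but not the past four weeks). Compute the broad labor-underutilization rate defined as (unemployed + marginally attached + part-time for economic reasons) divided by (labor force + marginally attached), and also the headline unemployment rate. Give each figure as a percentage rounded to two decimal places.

Broad underutilization rate ≈ 8.46%; headline unemployment rate ≈ 4.93%.

Labor force = 972.84 + 50.45 = 1,023.29 thousand.
Numerator = 50.45 + 13.05 + 24.16 = 87.66 thousand.
Denominator = 1,023.29 + 13.05 = 1,036.34 thousand.
Broad rate = 87.66 / 1,036.34 = 8.46%.
Headline unemployment rate = 50.45 / 1,023.29 = 4.93%.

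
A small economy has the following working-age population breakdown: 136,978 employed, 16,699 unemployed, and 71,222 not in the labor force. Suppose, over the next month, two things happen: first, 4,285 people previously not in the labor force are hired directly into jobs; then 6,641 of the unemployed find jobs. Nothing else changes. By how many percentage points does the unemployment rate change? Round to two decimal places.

The unemployment rate changes by −4.50 percentage points.

Initially, labor force = 136,978 + 16,699 = 153,677, so u = 16,699/153,677 = 10.87%.
After the first change, employed and labor force both rise by 4,285; unemployed unchanged → E = 141,263, U = 16,699, labor force = 157,962.
After the second change, unemployed falls and employed rises by 6,641; labor force unchanged → E = 147,904, U = 10,058, labor force = 157,962.
New unemployment rate = 10,058 / 157,962 = 6.37%.
Change = 6.37% − 10.87% = −4.50 percentage points.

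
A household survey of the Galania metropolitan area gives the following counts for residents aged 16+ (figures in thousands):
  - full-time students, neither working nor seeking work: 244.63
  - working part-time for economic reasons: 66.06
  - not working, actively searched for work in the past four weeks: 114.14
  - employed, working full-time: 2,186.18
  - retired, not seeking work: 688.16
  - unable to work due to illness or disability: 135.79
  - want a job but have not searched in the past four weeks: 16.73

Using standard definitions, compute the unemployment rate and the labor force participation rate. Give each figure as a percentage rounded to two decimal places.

Employed = 66.06 + 2,186.18 = 2,252.24 thousand (anyone who worked, including part-time for economic reasons, counts as employed).
Unemployed = 114.14 thousand.
Labor force = 2,252.24 + 114.14 = 2,366.38 thousand.
Not in labor force = 244.63 + 688.16 + 135.79 + 16.73 = 1,085.31 thousand (those not working and not actively searching are outside the labor force — including those who want a job but have given up searching).
Civilian working-age population = 2,366.38 + 1,085.31 = 3,451.69 thousand.
Unemployment rate = 114.14 / 2,366.38 = 4.82%.
Labor force participation rate = 2,366.38 / 3,451.69 = 68.56%.

Unemployment rate ≈ 4.82%; labor force participation rate ≈ 68.56%.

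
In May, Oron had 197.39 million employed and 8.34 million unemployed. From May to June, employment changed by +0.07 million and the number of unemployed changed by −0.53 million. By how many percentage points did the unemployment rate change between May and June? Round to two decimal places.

May: labor force = 197.39 + 8.34 = 205.73; u = 8.34/205.73 = 4.05%.
June: labor force = 197.46 + 7.81 = 205.27; u = 7.81/205.27 = 3.80%.
Change = 3.80% − 4.05% = −0.25 pp.

The unemployment rate changed by −0.25 percentage points.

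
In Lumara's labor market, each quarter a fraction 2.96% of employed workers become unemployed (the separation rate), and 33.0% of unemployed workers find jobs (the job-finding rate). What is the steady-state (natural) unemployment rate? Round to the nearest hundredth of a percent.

At steady state the flows balance: s·E = f·U, so U/(E+U) = s/(s+f).
u* = 2.96 / (2.96 + 33.0) = 2.96 / 35.96 = 8.23%.

Steady-state unemployment rate ≈ 8.23%.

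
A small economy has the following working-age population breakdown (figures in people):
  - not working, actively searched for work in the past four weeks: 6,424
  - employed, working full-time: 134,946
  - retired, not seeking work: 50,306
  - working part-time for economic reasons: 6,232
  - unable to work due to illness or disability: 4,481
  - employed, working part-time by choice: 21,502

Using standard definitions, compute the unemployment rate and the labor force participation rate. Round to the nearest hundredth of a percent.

Employed = 134,946 + 6,232 + 21,502 = 162,680 (anyone who worked, including part-time for economic reasons, counts as employed).
Unemployed = 6,424.
Labor force = 162,680 + 6,424 = 169,104.
Not in labor force = 50,306 + 4,481 = 54,787 (those not working and not actively searching are outside the labor force).
Civilian working-age population = 169,104 + 54,787 = 223,891.
Unemployment rate = 6,424 / 169,104 = 3.80%.
Labor force participation rate = 169,104 / 223,891 = 75.53%.

Unemployment rate ≈ 3.80%; labor force participation rate ≈ 75.53%.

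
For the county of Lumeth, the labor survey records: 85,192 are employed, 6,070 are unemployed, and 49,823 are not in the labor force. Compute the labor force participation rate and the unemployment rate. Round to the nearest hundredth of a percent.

Labor force participation rate ≈ 64.69%; unemployment rate ≈ 6.65%.

Labor force = employed + unemployed = 85,192 + 6,070 = 91,262.
Working-age population = 91,262 + 49,823 = 141,085.
Unemployment rate = 6,070 / 91,262 = 6.65%.
Labor force participation rate = 91,262 / 141,085 = 64.69%.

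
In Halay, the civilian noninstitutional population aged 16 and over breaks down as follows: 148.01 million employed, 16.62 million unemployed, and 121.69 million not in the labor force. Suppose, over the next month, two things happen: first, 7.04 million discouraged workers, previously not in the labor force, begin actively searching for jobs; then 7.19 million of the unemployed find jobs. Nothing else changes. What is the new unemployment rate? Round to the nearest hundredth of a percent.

Initially, labor force = 148.01 + 16.62 = 164.63 million, so u = 16.62/164.63 = 10.10%.
After the first change, unemployed and labor force both rise by 7.04 → E = 148.01, U = 23.66, labor force = 171.67 million.
After the second change, unemployed falls and employed rises by 7.19; labor force unchanged → E = 155.20, U = 16.47, labor force = 171.67 million.
New unemployment rate = 16.47 / 171.67 = 9.59%.

New unemployment rate ≈ 9.59%.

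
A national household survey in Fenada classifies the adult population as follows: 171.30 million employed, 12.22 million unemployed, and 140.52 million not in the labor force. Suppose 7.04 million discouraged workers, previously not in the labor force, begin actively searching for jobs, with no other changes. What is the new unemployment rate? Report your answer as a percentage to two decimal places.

Initially, labor force = 171.30 + 12.22 = 183.52 million, so u = 12.22/183.52 = 6.66%.
After the change, unemployed and labor force both rise by 7.04 → E = 171.30, U = 19.26, labor force = 190.56 million.
New unemployment rate = 19.26 / 190.56 = 10.11%.

New unemployment rate ≈ 10.11%.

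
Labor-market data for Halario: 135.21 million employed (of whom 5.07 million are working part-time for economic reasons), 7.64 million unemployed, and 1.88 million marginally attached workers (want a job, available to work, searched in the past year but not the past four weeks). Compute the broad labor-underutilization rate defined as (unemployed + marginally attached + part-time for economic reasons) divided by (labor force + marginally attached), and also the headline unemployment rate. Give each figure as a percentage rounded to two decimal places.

Broad underutilization rate ≈ 10.08%; headline unemployment rate ≈ 5.35%.

Labor force = 135.21 + 7.64 = 142.85 million.
Numerator = 7.64 + 1.88 + 5.07 = 14.59 million.
Denominator = 142.85 + 1.88 = 144.73 million.
Broad rate = 14.59 / 144.73 = 10.08%.
Headline unemployment rate = 7.64 / 142.85 = 5.35%.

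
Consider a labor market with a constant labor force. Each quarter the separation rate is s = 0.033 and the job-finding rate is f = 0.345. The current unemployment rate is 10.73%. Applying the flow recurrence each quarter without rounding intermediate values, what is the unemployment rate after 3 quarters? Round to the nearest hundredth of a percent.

With a fixed labor force, u_{t+1} = u_t + s·(1−u_t) − f·u_t = u_t·(1−s−f) + s.
Here 1−s−f = 0.622 and s = 0.033.
u_1 = 0.107300 × 0.622 + 0.033 = 0.099741.
u_2 = 0.099741 × 0.622 + 0.033 = 0.095039.
u_3 = 0.095039 × 0.622 + 0.033 = 0.092114.

Unemployment rate after three quarters ≈ 9.21%.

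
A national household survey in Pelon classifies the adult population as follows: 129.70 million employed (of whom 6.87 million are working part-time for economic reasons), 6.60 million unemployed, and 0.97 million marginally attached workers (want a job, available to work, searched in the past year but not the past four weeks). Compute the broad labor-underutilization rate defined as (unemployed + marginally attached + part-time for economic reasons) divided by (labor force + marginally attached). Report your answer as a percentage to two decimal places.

Broad underutilization rate ≈ 10.52%.

Labor force = 129.70 + 6.60 = 136.30 million.
Numerator = 6.60 + 0.97 + 6.87 = 14.44 million.
Denominator = 136.30 + 0.97 = 137.27 million.
Broad rate = 14.44 / 137.27 = 10.52%.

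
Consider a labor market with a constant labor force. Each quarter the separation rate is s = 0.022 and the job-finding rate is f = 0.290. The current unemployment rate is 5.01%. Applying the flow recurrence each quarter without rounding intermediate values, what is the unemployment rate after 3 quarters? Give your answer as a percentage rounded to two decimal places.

Unemployment rate after three quarters ≈ 6.39%.

With a fixed labor force, u_{t+1} = u_t + s·(1−u_t) − f·u_t = u_t·(1−s−f) + s.
Here 1−s−f = 0.688 and s = 0.022.
u_1 = 0.050100 × 0.688 + 0.022 = 0.056469.
u_2 = 0.056469 × 0.688 + 0.022 = 0.060851.
u_3 = 0.060851 × 0.688 + 0.022 = 0.063865.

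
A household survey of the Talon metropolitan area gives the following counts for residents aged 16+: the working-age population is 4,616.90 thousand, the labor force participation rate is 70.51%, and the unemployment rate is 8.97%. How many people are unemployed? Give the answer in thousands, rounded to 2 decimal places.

About 292.01 thousand are unemployed.

Labor force = 0.7051 × 4,616.90 = 3,255.38 thousand.
Unemployed = 0.0897 × 3,255.38 ≈ 292.01 thousand.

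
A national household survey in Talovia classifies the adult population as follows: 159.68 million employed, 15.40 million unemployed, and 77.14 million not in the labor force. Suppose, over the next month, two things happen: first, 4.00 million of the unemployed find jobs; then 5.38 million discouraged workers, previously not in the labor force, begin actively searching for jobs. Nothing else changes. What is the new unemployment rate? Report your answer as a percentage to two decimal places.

New unemployment rate ≈ 9.30%.

Initially, labor force = 159.68 + 15.40 = 175.08 million, so u = 15.40/175.08 = 8.80%.
After the first change, unemployed falls and employed rises by 4.00; labor force unchanged → E = 163.68, U = 11.40, labor force = 175.08 million.
After the second change, unemployed and labor force both rise by 5.38 → E = 163.68, U = 16.78, labor force = 180.46 million.
New unemployment rate = 16.78 / 180.46 = 9.30%.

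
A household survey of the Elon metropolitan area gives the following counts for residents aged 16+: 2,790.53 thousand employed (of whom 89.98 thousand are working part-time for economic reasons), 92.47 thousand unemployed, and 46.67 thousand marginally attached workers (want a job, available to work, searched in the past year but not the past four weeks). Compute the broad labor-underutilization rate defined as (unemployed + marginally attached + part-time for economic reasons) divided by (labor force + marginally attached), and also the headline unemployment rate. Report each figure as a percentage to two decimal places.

Broad underutilization rate ≈ 7.82%; headline unemployment rate ≈ 3.21%.

Labor force = 2,790.53 + 92.47 = 2,883.00 thousand.
Numerator = 92.47 + 46.67 + 89.98 = 229.12 thousand.
Denominator = 2,883.00 + 46.67 = 2,929.67 thousand.
Broad rate = 229.12 / 2,929.67 = 7.82%.
Headline unemployment rate = 92.47 / 2,883.00 = 3.21%.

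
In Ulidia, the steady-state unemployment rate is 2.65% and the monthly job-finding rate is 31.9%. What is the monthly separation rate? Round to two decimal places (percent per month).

From u* = s/(s+f): s = u·f/(1−u).
s = 0.0265 × 31.9 / (1 − 0.0265) = 0.8453 / 0.9735 ≈ 0.87% per month.

Separation rate ≈ 0.87% per month.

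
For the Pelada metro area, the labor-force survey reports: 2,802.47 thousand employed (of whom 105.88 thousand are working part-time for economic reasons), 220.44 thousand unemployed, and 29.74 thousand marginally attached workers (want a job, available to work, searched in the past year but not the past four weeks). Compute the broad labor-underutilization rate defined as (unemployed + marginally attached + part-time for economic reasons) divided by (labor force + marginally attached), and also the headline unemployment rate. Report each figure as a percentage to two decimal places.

Broad underutilization rate ≈ 11.66%; headline unemployment rate ≈ 7.29%.

Labor force = 2,802.47 + 220.44 = 3,022.91 thousand.
Numerator = 220.44 + 29.74 + 105.88 = 356.06 thousand.
Denominator = 3,022.91 + 29.74 = 3,052.65 thousand.
Broad rate = 356.06 / 3,052.65 = 11.66%.
Headline unemployment rate = 220.44 / 3,022.91 = 7.29%.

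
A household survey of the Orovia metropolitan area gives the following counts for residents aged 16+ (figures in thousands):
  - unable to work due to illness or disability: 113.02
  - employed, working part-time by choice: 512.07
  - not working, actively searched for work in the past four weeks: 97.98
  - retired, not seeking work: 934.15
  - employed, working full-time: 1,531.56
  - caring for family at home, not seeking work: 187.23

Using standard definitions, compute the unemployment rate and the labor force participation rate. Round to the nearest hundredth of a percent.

Employed = 512.07 + 1,531.56 = 2,043.63 thousand.
Unemployed = 97.98 thousand.
Labor force = 2,043.63 + 97.98 = 2,141.61 thousand.
Not in labor force = 113.02 + 934.15 + 187.23 = 1,234.40 thousand (those not working and not actively searching are outside the labor force).
Civilian working-age population = 2,141.61 + 1,234.40 = 3,376.01 thousand.
Unemployment rate = 97.98 / 2,141.61 = 4.58%.
Labor force participation rate = 2,141.61 / 3,376.01 = 63.44%.

Unemployment rate ≈ 4.58%; labor force participation rate ≈ 63.44%.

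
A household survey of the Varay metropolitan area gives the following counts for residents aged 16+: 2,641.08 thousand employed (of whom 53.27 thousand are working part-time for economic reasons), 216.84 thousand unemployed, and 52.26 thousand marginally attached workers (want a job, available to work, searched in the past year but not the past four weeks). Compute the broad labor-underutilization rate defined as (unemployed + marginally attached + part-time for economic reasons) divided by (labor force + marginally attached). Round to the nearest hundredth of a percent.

Broad underutilization rate ≈ 11.08%.

Labor force = 2,641.08 + 216.84 = 2,857.92 thousand.
Numerator = 216.84 + 52.26 + 53.27 = 322.37 thousand.
Denominator = 2,857.92 + 52.26 = 2,910.18 thousand.
Broad rate = 322.37 / 2,910.18 = 11.08%.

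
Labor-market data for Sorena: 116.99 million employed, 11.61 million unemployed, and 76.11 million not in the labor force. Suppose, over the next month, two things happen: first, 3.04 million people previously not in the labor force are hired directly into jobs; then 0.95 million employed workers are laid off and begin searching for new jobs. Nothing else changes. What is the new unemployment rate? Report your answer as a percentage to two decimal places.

Initially, labor force = 116.99 + 11.61 = 128.60 million, so u = 11.61/128.60 = 9.03%.
After the first change, employed and labor force both rise by 3.04; unemployed unchanged → E = 120.03, U = 11.61, labor force = 131.64 million.
After the second change, employed falls and unemployed rises by 0.95; labor force unchanged → E = 119.08, U = 12.56, labor force = 131.64 million.
New unemployment rate = 12.56 / 131.64 = 9.54%.

New unemployment rate ≈ 9.54%.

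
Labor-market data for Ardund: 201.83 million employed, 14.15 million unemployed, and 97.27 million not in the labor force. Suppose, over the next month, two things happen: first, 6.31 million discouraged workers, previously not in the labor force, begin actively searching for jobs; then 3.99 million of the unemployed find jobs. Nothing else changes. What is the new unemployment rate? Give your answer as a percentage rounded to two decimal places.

New unemployment rate ≈ 7.41%.

Initially, labor force = 201.83 + 14.15 = 215.98 million, so u = 14.15/215.98 = 6.55%.
After the first change, unemployed and labor force both rise by 6.31 → E = 201.83, U = 20.46, labor force = 222.29 million.
After the second change, unemployed falls and employed rises by 3.99; labor force unchanged → E = 205.82, U = 16.47, labor force = 222.29 million.
New unemployment rate = 16.47 / 222.29 = 7.41%.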